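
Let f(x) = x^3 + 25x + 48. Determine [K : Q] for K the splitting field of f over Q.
[K : Q] = 6

By the rational root test, any rational root of the monic integer polynomial f(x) = x^3 + 25x + 48 must be an integer dividing the constant term 48, i.e. one of ±{1, 2, 3, 4, 6, 8, 12, 16, 24, 48}. Evaluating: f(1) = 74, f(-1) = 22, f(2) = 106, f(-2) = -10, f(3) = 150, f(-3) = -54, f(4) = 212, f(-4) = -116, f(6) = 414, f(-6) = -318, f(8) = 760, f(-8) = -664, f(12) = 2076, f(-12) = -1980, f(16) = 4544, f(-16) = -4448, f(24) = 14472, f(-24) = -14376, f(48) = 111840, f(-48) = -111744; none is 0, so f has no rational root and is therefore irreducible over Q (a cubic with no linear factor over a field is irreducible). For an irreducible cubic, the Galois group is A_3 or S_3 according as the discriminant disc(f) = -4a^3 - 27b^2 = -4·(25)^3 - 27·(48)^2 = -124708 is or is not a square in Q. Here disc(f) = -124708 is not a perfect square in Q, so the Galois group of f over Q is not contained in A_3 and must be all of S_3. The splitting field has degree |S_3| = 6 over Q, so [K : Q] = 6.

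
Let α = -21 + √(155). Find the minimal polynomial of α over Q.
m_α(x) = x^2 + 42x + 286

From α + 21 = √(155), squaring gives (α + 21)^2 = 155, i.e. α^2 + 42α + 441 = 155, so α^2 + 42α + 286 = 0. The discriminant of x^2 + 42x + 286 is (42)^2 - 4·(286) = 1764 - 1144 = 620, and 4·(155) is not a perfect square in Q since 155 is squarefree and ≠ 1. Hence x^2 + 42x + 286 is irreducible over Q and is the minimal polynomial of α.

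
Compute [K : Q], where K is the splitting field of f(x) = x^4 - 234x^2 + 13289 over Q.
[K : Q] = 4

Solving the quadratic in x^2: x^2 = (234 ± √(234^2 - 4·13289))/2 = (234 ± √1600)/2 = (234 ± 40)/2, giving x^2 = 97 or x^2 = 137. So f(x) = (x^2 - 97)(x^2 - 137) and the roots of f are ±√97, ±√137. Hence the splitting field is K = Q(√97, √137). Since 97 and 137 are distinct squarefree integers > 1, their product 13289 is not a perfect square, so √137 ∉ Q(√97). By the tower law [K:Q] = [Q(√97,√137):Q(√97)] · [Q(√97):Q] = 2 · 2 = 4.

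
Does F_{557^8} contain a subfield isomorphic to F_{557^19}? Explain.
No: F_{557^19} is not a subfield of F_{557^8}

F_{p^m} embeds in F_{p^n} iff m | n. Here 19 ∤ 8 (since 8 = 0·19 + 8 with remainder 8 ≠ 0), so F_{557^19} is not a subfield of F_{557^8}. Equivalently: if it were, the tower law would give 19 = [F_{557^19}:F_557] dividing [F_{557^8}:F_557] = 8, contradiction.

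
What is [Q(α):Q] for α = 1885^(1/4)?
[Q(α):Q] = 4

α is a root of x^4 - 1885. By Eisenstein's criterion at the prime p = 5 (which divides the constant term 1885 but p^2 = 25 does not, since 1885 is squarefree), x^4 - 1885 is irreducible over Q. Hence [Q(α):Q] = 4.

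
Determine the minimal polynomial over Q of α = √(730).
m_α(x) = x^2 - 730

α satisfies α^2 - 730 = 0, so x^2 - 730 annihilates α. Since d = 730 is squarefree and ≠ 1, it is not a perfect square in Q, so x^2 - 730 has no rational root and is therefore irreducible over Q (a degree-2 polynomial over a field is irreducible iff it has no root). Hence m_α(x) = x^2 - 730.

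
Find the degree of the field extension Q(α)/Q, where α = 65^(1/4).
[Q(α):Q] = 4

α is a root of x^4 - 65. By Eisenstein's criterion at the prime p = 5 (which divides the constant term 65 but p^2 = 25 does not, since 65 is squarefree), x^4 - 65 is irreducible over Q. Hence [Q(α):Q] = 4.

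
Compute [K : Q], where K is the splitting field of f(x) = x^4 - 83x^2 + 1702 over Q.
[K : Q] = 4

Solving the quadratic in x^2: x^2 = (83 ± √(83^2 - 4·1702))/2 = (83 ± √81)/2 = (83 ± 9)/2, giving x^2 = 46 or x^2 = 37. So f(x) = (x^2 - 46)(x^2 - 37) and the roots of f are ±√46, ±√37. Hence the splitting field is K = Q(√46, √37). Since 46 and 37 are distinct squarefree integers > 1, their product 1702 is not a perfect square, so √37 ∉ Q(√46). By the tower law [K:Q] = [Q(√46,√37):Q(√46)] · [Q(√46):Q] = 2 · 2 = 4.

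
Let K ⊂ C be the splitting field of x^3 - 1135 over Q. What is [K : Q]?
[K : Q] = 6

The roots of x^3 - 1135 are ∛1135, ω∛1135, ω^2∛1135 where ω = e^(2πi/3) is a primitive cube root of unity, so K = Q(∛1135, ω). Now [Q(∛1135):Q] = 3 (since 1135 is not a perfect cube, x^3 - 1135 is irreducible) and [Q(ω):Q] = 2. Both 2 and 3 divide [K:Q], and [K:Q] ≤ 3·2 = 6, so [K:Q] = 6. (Equivalently: Q(∛1135) ⊂ R but ω ∉ R, so [K : Q(∛1135)] = 2.)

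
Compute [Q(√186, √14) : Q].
[Q(√186, √14) : Q] = 4

[Q(√186):Q] = 2 (min poly x^2 - 186, irreducible since 186 is squarefree > 1). For the top step, suppose √14 ∈ Q(√186), say √14 = c + d√186 with c, d ∈ Q. Squaring: 14 = c^2 + 186d^2 + 2cd√186. Since √186 ∉ Q this forces 2cd = 0. If d = 0 then √14 = c ∈ Q, contradicting 14 squarefree > 1. If c = 0 then 14 = 186d^2, so 186·14 = (186d)^2 is a perfect square in Q — but 186·14 = 2604 is not a perfect square (since 186 and 14 are distinct squarefree integers). Contradiction. Hence √14 ∉ Q(√186), so x^2 - 14 stays irreducible over Q(√186) and [Q(√186, √14) : Q(√186)] = 2. By the tower law, [Q(√186, √14) : Q] = 2 · 2 = 4.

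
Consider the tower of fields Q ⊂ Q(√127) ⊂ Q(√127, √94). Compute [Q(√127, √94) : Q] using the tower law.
[Q(√127, √94) : Q] = 4

[Q(√127):Q] = 2 (min poly x^2 - 127, irreducible since 127 is squarefree > 1). For the top step, suppose √94 ∈ Q(√127), say √94 = c + d√127 with c, d ∈ Q. Squaring: 94 = c^2 + 127d^2 + 2cd√127. Since √127 ∉ Q this forces 2cd = 0. If d = 0 then √94 = c ∈ Q, contradicting 94 squarefree > 1. If c = 0 then 94 = 127d^2, so 127·94 = (127d)^2 is a perfect square in Q — but 127·94 = 11938 is not a perfect square (since 127 and 94 are distinct squarefree integers). Contradiction. Hence √94 ∉ Q(√127), so x^2 - 94 stays irreducible over Q(√127) and [Q(√127, √94) : Q(√127)] = 2. By the tower law, [Q(√127, √94) : Q] = 2 · 2 = 4.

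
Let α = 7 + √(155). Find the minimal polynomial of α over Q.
m_α(x) = x^2 - 14x - 106

From α - 7 = √(155), squaring gives (α - 7)^2 = 155, i.e. α^2 - 14α + 49 = 155, so α^2 - 14α - 106 = 0. The discriminant of x^2 - 14x - 106 is (-14)^2 - 4·(-106) = 196 + 424 = 620, and 4·(155) is not a perfect square in Q since 155 is squarefree and ≠ 1. Hence x^2 - 14x - 106 is irreducible over Q and is the minimal polynomial of α.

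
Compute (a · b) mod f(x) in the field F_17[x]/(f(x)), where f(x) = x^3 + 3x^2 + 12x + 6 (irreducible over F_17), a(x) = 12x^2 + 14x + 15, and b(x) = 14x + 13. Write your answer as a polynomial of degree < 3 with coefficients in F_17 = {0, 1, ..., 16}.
a · b ≡ x^2 + 8x + 3 (mod f(x))

Multiply in F_17[x]: a(x)·b(x) = (12x^2 + 14x + 15)·(14x + 13) = 15x^3 + 12x^2 + x + 8. This has degree ≥ 3, so divide by f(x) over F_17: 15x^3 + 12x^2 + x + 8 = (15)·(x^3 + 3x^2 + 12x + 6) + (x^2 + 8x + 3). Hence a·b ≡ x^2 + 8x + 3 (mod f). (F_17[x]/(f) is a field with 17^3 = 4913 elements since f is irreducible of degree 3.)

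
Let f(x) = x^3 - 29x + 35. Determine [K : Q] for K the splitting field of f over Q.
[K : Q] = 6

By the rational root test, any rational root of the monic integer polynomial f(x) = x^3 - 29x + 35 must be an integer dividing the constant term 35, i.e. one of ±{1, 5, 7, 35}. Evaluating: f(1) = 7, f(-1) = 63, f(5) = 15, f(-5) = 55, f(7) = 175, f(-7) = -105, f(35) = 41895, f(-35) = -41825; none is 0, so f has no rational root and is therefore irreducible over Q (a cubic with no linear factor over a field is irreducible). For an irreducible cubic, the Galois group is A_3 or S_3 according as the discriminant disc(f) = -4a^3 - 27b^2 = -4·(-29)^3 - 27·(35)^2 = 64481 is or is not a square in Q. Here disc(f) = 64481 is not a perfect square in Q, so the Galois group of f over Q is not contained in A_3 and must be all of S_3. The splitting field has degree |S_3| = 6 over Q, so [K : Q] = 6.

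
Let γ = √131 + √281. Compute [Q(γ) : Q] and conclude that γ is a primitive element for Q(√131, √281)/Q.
[Q(γ) : Q] = 4 (equivalently, Q(γ) = Q(√131, √281))

Obviously Q(γ) ⊆ Q(√131, √281), and [Q(√131, √281):Q] = 4 (since 131, 281 are distinct squarefree integers > 1 with 36811 not a perfect square). To show equality we compute the minimal polynomial of γ. From γ = √131 + √281: γ^2 = 131 + 2√(36811) + 281 = 412 + 2√(36811), so γ^2 - 412 = 2√(36811); squaring, (γ^2 - 412)^2 = 4·36811, i.e. γ^4 - 824γ^2 + 169744 - 147244 = 0, i.e. γ^4 - 824γ^2 + 22500 = 0. So γ is a root of x^4 - 824x^2 + 22500. This polynomial is irreducible over Q: it has no rational root (each ±√131 ± √281 is irrational), and any factorization into two quadratics over Q would force √(36811) ∈ Q (pairing opposite roots) or √131, √281 ∈ Q (other pairings), all impossible. Hence [Q(γ):Q] = 4 = [Q(√131, √281):Q], so Q(γ) = Q(√131, √281).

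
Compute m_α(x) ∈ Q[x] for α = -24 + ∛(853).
m_α(x) = x^3 + 72x^2 + 1728x + 12971

Set β = α + 24 = ∛(853), so β^3 = 853. Then (α + 24)^3 - 853 = 0, i.e. α is a root of g(x) = (x + 24)^3 - 853 = x^3 + 72x^2 + 1728x + 12971. Since g(x) = h(x + 24) where h(x) = x^3 - 853, and h is irreducible over Q (because 853 is not a perfect cube, so h has no rational root, and a monic cubic with no rational root is irreducible), g is also irreducible (irreducibility is preserved under the substitution x → x + 24). Hence m_α(x) = x^3 + 72x^2 + 1728x + 12971.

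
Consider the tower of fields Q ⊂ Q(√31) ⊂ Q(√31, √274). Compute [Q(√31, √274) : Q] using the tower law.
[Q(√31, √274) : Q] = 4

[Q(√31):Q] = 2 (min poly x^2 - 31, irreducible since 31 is squarefree > 1). For the top step, suppose √274 ∈ Q(√31), say √274 = c + d√31 with c, d ∈ Q. Squaring: 274 = c^2 + 31d^2 + 2cd√31. Since √31 ∉ Q this forces 2cd = 0. If d = 0 then √274 = c ∈ Q, contradicting 274 squarefree > 1. If c = 0 then 274 = 31d^2, so 31·274 = (31d)^2 is a perfect square in Q — but 31·274 = 8494 is not a perfect square (since 31 and 274 are distinct squarefree integers). Contradiction. Hence √274 ∉ Q(√31), so x^2 - 274 stays irreducible over Q(√31) and [Q(√31, √274) : Q(√31)] = 2. By the tower law, [Q(√31, √274) : Q] = 2 · 2 = 4.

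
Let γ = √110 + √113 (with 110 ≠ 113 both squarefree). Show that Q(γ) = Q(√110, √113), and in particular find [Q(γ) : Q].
[Q(γ) : Q] = 4 (equivalently, Q(γ) = Q(√110, √113))

Obviously Q(γ) ⊆ Q(√110, √113), and [Q(√110, √113):Q] = 4 (since 110, 113 are distinct squarefree integers > 1 with 12430 not a perfect square). To show equality we compute the minimal polynomial of γ. From γ = √110 + √113: γ^2 = 110 + 2√(12430) + 113 = 223 + 2√(12430), so γ^2 - 223 = 2√(12430); squaring, (γ^2 - 223)^2 = 4·12430, i.e. γ^4 - 446γ^2 + 49729 - 49720 = 0, i.e. γ^4 - 446γ^2 + 9 = 0. So γ is a root of x^4 - 446x^2 + 9. This polynomial is irreducible over Q: it has no rational root (each ±√110 ± √113 is irrational), and any factorization into two quadratics over Q would force √(12430) ∈ Q (pairing opposite roots) or √110, √113 ∈ Q (other pairings), all impossible. Hence [Q(γ):Q] = 4 = [Q(√110, √113):Q], so Q(γ) = Q(√110, √113).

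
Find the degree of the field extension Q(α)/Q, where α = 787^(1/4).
[Q(α):Q] = 4

α is a root of x^4 - 787. By Eisenstein's criterion at the prime p = 787 (which divides the constant term 787 but p^2 = 619369 does not, since 787 is squarefree), x^4 - 787 is irreducible over Q. Hence [Q(α):Q] = 4.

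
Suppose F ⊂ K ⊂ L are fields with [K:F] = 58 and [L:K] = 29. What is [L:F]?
[L:F] = 1682

The tower law says that for any tower of field extensions F ⊂ K ⊂ L with finite degrees, [L:F] = [L:K] · [K:F]. Here this gives [L:F] = 29 · 58 = 1682.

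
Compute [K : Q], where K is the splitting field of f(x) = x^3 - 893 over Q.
[K : Q] = 6

The roots of x^3 - 893 are ∛893, ω∛893, ω^2∛893 where ω = e^(2πi/3) is a primitive cube root of unity, so K = Q(∛893, ω). Now [Q(∛893):Q] = 3 (since 893 is not a perfect cube, x^3 - 893 is irreducible) and [Q(ω):Q] = 2. Both 2 and 3 divide [K:Q], and [K:Q] ≤ 3·2 = 6, so [K:Q] = 6. (Equivalently: Q(∛893) ⊂ R but ω ∉ R, so [K : Q(∛893)] = 2.)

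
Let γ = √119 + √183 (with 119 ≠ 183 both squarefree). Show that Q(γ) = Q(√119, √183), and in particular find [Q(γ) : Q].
[Q(γ) : Q] = 4 (equivalently, Q(γ) = Q(√119, √183))

Obviously Q(γ) ⊆ Q(√119, √183), and [Q(√119, √183):Q] = 4 (since 119, 183 are distinct squarefree integers > 1 with 21777 not a perfect square). To show equality we compute the minimal polynomial of γ. From γ = √119 + √183: γ^2 = 119 + 2√(21777) + 183 = 302 + 2√(21777), so γ^2 - 302 = 2√(21777); squaring, (γ^2 - 302)^2 = 4·21777, i.e. γ^4 - 604γ^2 + 91204 - 87108 = 0, i.e. γ^4 - 604γ^2 + 4096 = 0. So γ is a root of x^4 - 604x^2 + 4096. This polynomial is irreducible over Q: it has no rational root (each ±√119 ± √183 is irrational), and any factorization into two quadratics over Q would force √(21777) ∈ Q (pairing opposite roots) or √119, √183 ∈ Q (other pairings), all impossible. Hence [Q(γ):Q] = 4 = [Q(√119, √183):Q], so Q(γ) = Q(√119, √183).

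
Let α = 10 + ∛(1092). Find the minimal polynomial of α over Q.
m_α(x) = x^3 - 30x^2 + 300x - 2092

Set β = α - 10 = ∛(1092), so β^3 = 1092. Then (α - 10)^3 - 1092 = 0, i.e. α is a root of g(x) = (x - 10)^3 - 1092 = x^3 - 30x^2 + 300x - 2092. Since g(x) = h(x - 10) where h(x) = x^3 - 1092, and h is irreducible over Q (because 1092 is not a perfect cube, so h has no rational root, and a monic cubic with no rational root is irreducible), g is also irreducible (irreducibility is preserved under the substitution x → x - 10). Hence m_α(x) = x^3 - 30x^2 + 300x - 2092.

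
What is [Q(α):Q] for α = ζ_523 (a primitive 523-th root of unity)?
[Q(α):Q] = 522

The minimal polynomial of ζ_523 over Q is the 523-th cyclotomic polynomial Φ_523(x), which is irreducible over Q and has degree φ(523) = 522. Hence [Q(α):Q] = φ(523) = 522.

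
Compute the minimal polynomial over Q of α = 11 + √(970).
m_α(x) = x^2 - 22x - 849

From α - 11 = √(970), squaring gives (α - 11)^2 = 970, i.e. α^2 - 22α + 121 = 970, so α^2 - 22α - 849 = 0. The discriminant of x^2 - 22x - 849 is (-22)^2 - 4·(-849) = 484 + 3396 = 3880, and 4·(970) is not a perfect square in Q since 970 is squarefree and ≠ 1. Hence x^2 - 22x - 849 is irreducible over Q and is the minimal polynomial of α.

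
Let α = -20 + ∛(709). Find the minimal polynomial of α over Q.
m_α(x) = x^3 + 60x^2 + 1200x + 7291

Set β = α + 20 = ∛(709), so β^3 = 709. Then (α + 20)^3 - 709 = 0, i.e. α is a root of g(x) = (x + 20)^3 - 709 = x^3 + 60x^2 + 1200x + 7291. Since g(x) = h(x + 20) where h(x) = x^3 - 709, and h is irreducible over Q (because 709 is not a perfect cube, so h has no rational root, and a monic cubic with no rational root is irreducible), g is also irreducible (irreducibility is preserved under the substitution x → x + 20). Hence m_α(x) = x^3 + 60x^2 + 1200x + 7291.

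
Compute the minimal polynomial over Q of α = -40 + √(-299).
m_α(x) = x^2 + 80x + 1899

From α + 40 = √(-299), squaring gives (α + 40)^2 = -299, i.e. α^2 + 80α + 1600 = -299, so α^2 + 80α + 1899 = 0. The discriminant of x^2 + 80x + 1899 is (80)^2 - 4·(1899) = 6400 - 7596 = -1196, and 4·(-299) is not a perfect square in Q since -299 is squarefree and ≠ 1. Hence x^2 + 80x + 1899 is irreducible over Q and is the minimal polynomial of α.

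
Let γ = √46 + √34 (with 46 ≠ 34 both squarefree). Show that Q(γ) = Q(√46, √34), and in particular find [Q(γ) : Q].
[Q(γ) : Q] = 4 (equivalently, Q(γ) = Q(√46, √34))

Obviously Q(γ) ⊆ Q(√46, √34), and [Q(√46, √34):Q] = 4 (since 46, 34 are distinct squarefree integers > 1 with 1564 not a perfect square). To show equality we compute the minimal polynomial of γ. From γ = √46 + √34: γ^2 = 46 + 2√(1564) + 34 = 80 + 2√(1564), so γ^2 - 80 = 2√(1564); squaring, (γ^2 - 80)^2 = 4·1564, i.e. γ^4 - 160γ^2 + 6400 - 6256 = 0, i.e. γ^4 - 160γ^2 + 144 = 0. So γ is a root of x^4 - 160x^2 + 144. This polynomial is irreducible over Q: it has no rational root (each ±√46 ± √34 is irrational), and any factorization into two quadratics over Q would force √(1564) ∈ Q (pairing opposite roots) or √46, √34 ∈ Q (other pairings), all impossible. Hence [Q(γ):Q] = 4 = [Q(√46, √34):Q], so Q(γ) = Q(√46, √34).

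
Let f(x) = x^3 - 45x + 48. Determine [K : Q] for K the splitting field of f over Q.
[K : Q] = 6

By the rational root test, any rational root of the monic integer polynomial f(x) = x^3 - 45x + 48 must be an integer dividing the constant term 48, i.e. one of ±{1, 2, 3, 4, 6, 8, 12, 16, 24, 48}. Evaluating: f(1) = 4, f(-1) = 92, f(2) = -34, f(-2) = 130, f(3) = -60, f(-3) = 156, f(4) = -68, f(-4) = 164, f(6) = -6, f(-6) = 102, f(8) = 200, f(-8) = -104, f(12) = 1236, f(-12) = -1140, f(16) = 3424, f(-16) = -3328, f(24) = 12792, f(-24) = -12696, f(48) = 108480, f(-48) = -108384; none is 0, so f has no rational root and is therefore irreducible over Q (a cubic with no linear factor over a field is irreducible). For an irreducible cubic, the Galois group is A_3 or S_3 according as the discriminant disc(f) = -4a^3 - 27b^2 = -4·(-45)^3 - 27·(48)^2 = 302292 is or is not a square in Q. Here disc(f) = 302292 is not a perfect square in Q, so the Galois group of f over Q is not contained in A_3 and must be all of S_3. The splitting field has degree |S_3| = 6 over Q, so [K : Q] = 6.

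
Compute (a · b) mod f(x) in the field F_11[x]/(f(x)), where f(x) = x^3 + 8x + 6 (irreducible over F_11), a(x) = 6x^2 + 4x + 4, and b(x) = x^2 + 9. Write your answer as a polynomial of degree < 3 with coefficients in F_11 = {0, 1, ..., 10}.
a · b ≡ 10x^2 + x + 1 (mod f(x))

Multiply in F_11[x]: a(x)·b(x) = (6x^2 + 4x + 4)·(x^2 + 9) = 6x^4 + 4x^3 + 3x^2 + 3x + 3. This has degree ≥ 3, so divide by f(x) over F_11: 6x^4 + 4x^3 + 3x^2 + 3x + 3 = (6x + 4)·(x^3 + 8x + 6) + (10x^2 + x + 1). Hence a·b ≡ 10x^2 + x + 1 (mod f). (F_11[x]/(f) is a field with 11^3 = 1331 elements since f is irreducible of degree 3.)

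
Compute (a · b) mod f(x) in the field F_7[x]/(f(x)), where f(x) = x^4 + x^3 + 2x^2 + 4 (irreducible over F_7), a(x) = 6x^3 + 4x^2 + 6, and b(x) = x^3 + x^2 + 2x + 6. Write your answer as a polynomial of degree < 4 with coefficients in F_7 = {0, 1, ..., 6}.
a · b ≡ 6x^2 + 3x + 1 (mod f(x))

Multiply in F_7[x]: a(x)·b(x) = (6x^3 + 4x^2 + 6)·(x^3 + x^2 + 2x + 6) = 6x^6 + 3x^5 + 2x^4 + x^3 + 2x^2 + 5x + 1. This has degree ≥ 4, so divide by f(x) over F_7: 6x^6 + 3x^5 + 2x^4 + x^3 + 2x^2 + 5x + 1 = (6x^2 + 4x)·(x^4 + x^3 + 2x^2 + 4) + (6x^2 + 3x + 1). Hence a·b ≡ 6x^2 + 3x + 1 (mod f). (F_7[x]/(f) is a field with 7^4 = 2401 elements since f is irreducible of degree 4.)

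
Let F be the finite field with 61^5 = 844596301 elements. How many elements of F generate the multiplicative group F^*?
There are φ(844596300) = 223496000 primitive elements

F_q^* is cyclic of order q - 1 = 844596300. A cyclic group of order m has exactly φ(m) generators. Here m = 844596300 = 2^2 · 3 · 5^2 · 131 · 21491, so the number of primitive elements is φ(844596300) = 223496000.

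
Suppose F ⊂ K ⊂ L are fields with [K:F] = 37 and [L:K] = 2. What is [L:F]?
[L:F] = 74

The tower law says that for any tower of field extensions F ⊂ K ⊂ L with finite degrees, [L:F] = [L:K] · [K:F]. Here this gives [L:F] = 2 · 37 = 74.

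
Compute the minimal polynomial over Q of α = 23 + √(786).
m_α(x) = x^2 - 46x - 257

From α - 23 = √(786), squaring gives (α - 23)^2 = 786, i.e. α^2 - 46α + 529 = 786, so α^2 - 46α - 257 = 0. The discriminant of x^2 - 46x - 257 is (-46)^2 - 4·(-257) = 2116 + 1028 = 3144, and 4·(786) is not a perfect square in Q since 786 is squarefree and ≠ 1. Hence x^2 - 46x - 257 is irreducible over Q and is the minimal polynomial of α.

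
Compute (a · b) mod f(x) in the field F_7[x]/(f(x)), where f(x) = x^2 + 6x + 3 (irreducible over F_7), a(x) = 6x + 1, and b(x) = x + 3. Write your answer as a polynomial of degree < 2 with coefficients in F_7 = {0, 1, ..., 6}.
a · b ≡ 4x + 6 (mod f(x))

Multiply in F_7[x]: a(x)·b(x) = (6x + 1)·(x + 3) = 6x^2 + 5x + 3. This has degree ≥ 2, so divide by f(x) over F_7: 6x^2 + 5x + 3 = (6)·(x^2 + 6x + 3) + (4x + 6). Hence a·b ≡ 4x + 6 (mod f). (F_7[x]/(f) is a field with 7^2 = 49 elements since f is irreducible of degree 2.)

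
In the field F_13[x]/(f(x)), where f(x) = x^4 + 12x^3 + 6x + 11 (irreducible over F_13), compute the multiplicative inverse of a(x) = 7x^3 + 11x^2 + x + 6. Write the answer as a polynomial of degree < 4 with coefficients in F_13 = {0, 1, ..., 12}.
a(x)^(-1) ≡ 8x^3 + 8x^2 + 5x + 9 (mod f(x))

Since f is irreducible over F_13, F_13[x]/(f) is a field and a(x) ≠ 0 has an inverse. Apply the extended Euclidean algorithm to f(x) and a(x) in F_13[x]: f(x) = (2x + 6)·a(x) + (10x^2 + x + 1);  a(x) = (2x + 10)·(10x^2 + x + 1) + (2x + 9);  (10x^2 + x + 1) = (5x + 4)·(2x + 9) + (4). The last nonzero remainder is the constant 4 = gcd(f, a) in F_13. Back-substituting through the division chain expresses 4 = s(x)·a(x) + t(x)·f(x) with s(x) ≡ 6x^3 + 6x^2 + 7x + 10 (mod f), so (6x^3 + 6x^2 + 7x + 10)·a(x) ≡ 4 (mod f). Multiplying by 4^(-1) ≡ 10 in F_13 gives a(x)^(-1) ≡ 10·(6x^3 + 6x^2 + 7x + 10) ≡ 8x^3 + 8x^2 + 5x + 9 (mod f). Check: (7x^3 + 11x^2 + x + 6)·(8x^3 + 8x^2 + 5x + 9) = 4x^6 + x^5 + x^4 + 5x^3 + 9x^2 + 2 ≡ 1 (mod x^4 + 12x^3 + 6x + 11).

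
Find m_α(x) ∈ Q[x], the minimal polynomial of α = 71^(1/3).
m_α(x) = x^3 - 71

α satisfies α^3 = 71, so x^3 - 71 annihilates α. By the rational root test, a rational root p/q (in lowest terms) of x^3 - 71 would satisfy p^3 = 71 q^3, forcing q = 1 and p^3 = 71; but 71 is not a perfect cube, contradiction. A monic cubic over Q with no rational root is irreducible (any nontrivial factorization would include a linear factor). Hence x^3 - 71 is the minimal polynomial of α, and in particular [Q(α):Q] = 3.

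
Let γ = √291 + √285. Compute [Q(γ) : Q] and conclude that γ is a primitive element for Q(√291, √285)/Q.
[Q(γ) : Q] = 4 (equivalently, Q(γ) = Q(√291, √285))

Obviously Q(γ) ⊆ Q(√291, √285), and [Q(√291, √285):Q] = 4 (since 291, 285 are distinct squarefree integers > 1 with 82935 not a perfect square). To show equality we compute the minimal polynomial of γ. From γ = √291 + √285: γ^2 = 291 + 2√(82935) + 285 = 576 + 2√(82935), so γ^2 - 576 = 2√(82935); squaring, (γ^2 - 576)^2 = 4·82935, i.e. γ^4 - 1152γ^2 + 331776 - 331740 = 0, i.e. γ^4 - 1152γ^2 + 36 = 0. So γ is a root of x^4 - 1152x^2 + 36. This polynomial is irreducible over Q: it has no rational root (each ±√291 ± √285 is irrational), and any factorization into two quadratics over Q would force √(82935) ∈ Q (pairing opposite roots) or √291, √285 ∈ Q (other pairings), all impossible. Hence [Q(γ):Q] = 4 = [Q(√291, √285):Q], so Q(γ) = Q(√291, √285).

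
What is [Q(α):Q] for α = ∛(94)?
[Q(α):Q] = 3

The minimal polynomial of α is x^3 - 94, irreducible over Q since 94 is not a perfect cube (so x^3 - 94 has no rational root). Hence [Q(α):Q] = deg(m_α) = 3.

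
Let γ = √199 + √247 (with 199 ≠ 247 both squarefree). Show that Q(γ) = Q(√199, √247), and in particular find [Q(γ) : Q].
[Q(γ) : Q] = 4 (equivalently, Q(γ) = Q(√199, √247))

Obviously Q(γ) ⊆ Q(√199, √247), and [Q(√199, √247):Q] = 4 (since 199, 247 are distinct squarefree integers > 1 with 49153 not a perfect square). To show equality we compute the minimal polynomial of γ. From γ = √199 + √247: γ^2 = 199 + 2√(49153) + 247 = 446 + 2√(49153), so γ^2 - 446 = 2√(49153); squaring, (γ^2 - 446)^2 = 4·49153, i.e. γ^4 - 892γ^2 + 198916 - 196612 = 0, i.e. γ^4 - 892γ^2 + 2304 = 0. So γ is a root of x^4 - 892x^2 + 2304. This polynomial is irreducible over Q: it has no rational root (each ±√199 ± √247 is irrational), and any factorization into two quadratics over Q would force √(49153) ∈ Q (pairing opposite roots) or √199, √247 ∈ Q (other pairings), all impossible. Hence [Q(γ):Q] = 4 = [Q(√199, √247):Q], so Q(γ) = Q(√199, √247).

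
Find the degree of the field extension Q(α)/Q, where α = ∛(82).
[Q(α):Q] = 3

The minimal polynomial of α is x^3 - 82, irreducible over Q since 82 is not a perfect cube (so x^3 - 82 has no rational root). Hence [Q(α):Q] = deg(m_α) = 3.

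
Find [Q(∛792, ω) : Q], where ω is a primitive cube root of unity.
[Q(∛792, ω) : Q] = 6

[Q(∛792):Q] = 3 (min poly x^3 - 792, irreducible since 792 is not a perfect cube). [Q(ω):Q] = 2 (min poly x^2 + x + 1). Since Q(∛792) ⊂ R and ω ∉ R, we have ω ∉ Q(∛792), so x^2 + x + 1 remains irreducible over Q(∛792) and [Q(∛792, ω) : Q(∛792)] = 2. By the tower law, [Q(∛792, ω) : Q] = 3 · 2 = 6. (In fact Q(∛792, ω) is the splitting field of x^3 - 792 over Q.)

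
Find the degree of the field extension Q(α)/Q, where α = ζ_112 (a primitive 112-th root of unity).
[Q(α):Q] = 48

The minimal polynomial of ζ_112 over Q is the 112-th cyclotomic polynomial Φ_112(x), which is irreducible over Q and has degree φ(112) = 48. Hence [Q(α):Q] = φ(112) = 48.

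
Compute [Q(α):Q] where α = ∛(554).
[Q(α):Q] = 3

The minimal polynomial of α is x^3 - 554, irreducible over Q since 554 is not a perfect cube (so x^3 - 554 has no rational root). Hence [Q(α):Q] = deg(m_α) = 3.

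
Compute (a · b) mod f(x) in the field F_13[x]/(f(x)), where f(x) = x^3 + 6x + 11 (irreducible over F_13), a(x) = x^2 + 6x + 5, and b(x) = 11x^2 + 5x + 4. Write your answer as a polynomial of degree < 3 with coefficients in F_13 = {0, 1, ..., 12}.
a · b ≡ 10x^2 + 9x + 6 (mod f(x))

Multiply in F_13[x]: a(x)·b(x) = (x^2 + 6x + 5)·(11x^2 + 5x + 4) = 11x^4 + 6x^3 + 11x^2 + 10x + 7. This has degree ≥ 3, so divide by f(x) over F_13: 11x^4 + 6x^3 + 11x^2 + 10x + 7 = (11x + 6)·(x^3 + 6x + 11) + (10x^2 + 9x + 6). Hence a·b ≡ 10x^2 + 9x + 6 (mod f). (F_13[x]/(f) is a field with 13^3 = 2197 elements since f is irreducible of degree 3.)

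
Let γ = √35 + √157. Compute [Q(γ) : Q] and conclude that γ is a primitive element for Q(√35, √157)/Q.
[Q(γ) : Q] = 4 (equivalently, Q(γ) = Q(√35, √157))

Obviously Q(γ) ⊆ Q(√35, √157), and [Q(√35, √157):Q] = 4 (since 35, 157 are distinct squarefree integers > 1 with 5495 not a perfect square). To show equality we compute the minimal polynomial of γ. From γ = √35 + √157: γ^2 = 35 + 2√(5495) + 157 = 192 + 2√(5495), so γ^2 - 192 = 2√(5495); squaring, (γ^2 - 192)^2 = 4·5495, i.e. γ^4 - 384γ^2 + 36864 - 21980 = 0, i.e. γ^4 - 384γ^2 + 14884 = 0. So γ is a root of x^4 - 384x^2 + 14884. This polynomial is irreducible over Q: it has no rational root (each ±√35 ± √157 is irrational), and any factorization into two quadratics over Q would force √(5495) ∈ Q (pairing opposite roots) or √35, √157 ∈ Q (other pairings), all impossible. Hence [Q(γ):Q] = 4 = [Q(√35, √157):Q], so Q(γ) = Q(√35, √157).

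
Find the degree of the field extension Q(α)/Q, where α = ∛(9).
[Q(α):Q] = 3

The minimal polynomial of α is x^3 - 9, irreducible over Q since 9 is not a perfect cube (so x^3 - 9 has no rational root). Hence [Q(α):Q] = deg(m_α) = 3.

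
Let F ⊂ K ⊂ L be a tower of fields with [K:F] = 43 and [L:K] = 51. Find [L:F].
[L:F] = 2193

The tower law says that for any tower of field extensions F ⊂ K ⊂ L with finite degrees, [L:F] = [L:K] · [K:F]. Here this gives [L:F] = 51 · 43 = 2193.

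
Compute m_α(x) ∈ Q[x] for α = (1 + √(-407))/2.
m_α(x) = x^2 - x + 102

From 2α - 1 = √(-407), squaring gives (2α - 1)^2 = -407, i.e. 4α^2 - 4α + 1 = -407, so α^2 - α + (1 + 407)/4 = 0. Since -407 ≡ 1 (mod 4), (1 + 407)/4 = 102 ∈ Z. The polynomial x^2 - x + 102 has discriminant 1 - 4·(102) = -407, which is not a perfect square in Q (d = -407 is squarefree and ≠ 1), so x^2 - x + 102 is irreducible over Q. It is the minimal polynomial of α.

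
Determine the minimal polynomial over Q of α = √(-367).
m_α(x) = x^2 + 367

α satisfies α^2 + 367 = 0, so x^2 + 367 annihilates α. Since d = -367 is squarefree and ≠ 1, it is not a perfect square in Q, so x^2 + 367 has no rational root and is therefore irreducible over Q (a degree-2 polynomial over a field is irreducible iff it has no root). Hence m_α(x) = x^2 + 367.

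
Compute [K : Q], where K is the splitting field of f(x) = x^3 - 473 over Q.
[K : Q] = 6

The roots of x^3 - 473 are ∛473, ω∛473, ω^2∛473 where ω = e^(2πi/3) is a primitive cube root of unity, so K = Q(∛473, ω). Now [Q(∛473):Q] = 3 (since 473 is not a perfect cube, x^3 - 473 is irreducible) and [Q(ω):Q] = 2. Both 2 and 3 divide [K:Q], and [K:Q] ≤ 3·2 = 6, so [K:Q] = 6. (Equivalently: Q(∛473) ⊂ R but ω ∉ R, so [K : Q(∛473)] = 2.)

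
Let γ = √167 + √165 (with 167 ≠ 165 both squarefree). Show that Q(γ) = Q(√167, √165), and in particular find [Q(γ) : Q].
[Q(γ) : Q] = 4 (equivalently, Q(γ) = Q(√167, √165))

Obviously Q(γ) ⊆ Q(√167, √165), and [Q(√167, √165):Q] = 4 (since 167, 165 are distinct squarefree integers > 1 with 27555 not a perfect square). To show equality we compute the minimal polynomial of γ. From γ = √167 + √165: γ^2 = 167 + 2√(27555) + 165 = 332 + 2√(27555), so γ^2 - 332 = 2√(27555); squaring, (γ^2 - 332)^2 = 4·27555, i.e. γ^4 - 664γ^2 + 110224 - 110220 = 0, i.e. γ^4 - 664γ^2 + 4 = 0. So γ is a root of x^4 - 664x^2 + 4. This polynomial is irreducible over Q: it has no rational root (each ±√167 ± √165 is irrational), and any factorization into two quadratics over Q would force √(27555) ∈ Q (pairing opposite roots) or √167, √165 ∈ Q (other pairings), all impossible. Hence [Q(γ):Q] = 4 = [Q(√167, √165):Q], so Q(γ) = Q(√167, √165).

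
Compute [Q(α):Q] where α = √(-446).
[Q(α):Q] = 2

[Q(α):Q] equals the degree of the minimal polynomial of α. Here α^2 = -446 and x^2 + 446 is irreducible (d = -446 is squarefree, ≠ 1, hence not a square), so deg(m_α) = 2. Thus [Q(α):Q] = 2.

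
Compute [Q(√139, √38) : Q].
[Q(√139, √38) : Q] = 4

[Q(√139):Q] = 2 (min poly x^2 - 139, irreducible since 139 is squarefree > 1). For the top step, suppose √38 ∈ Q(√139), say √38 = c + d√139 with c, d ∈ Q. Squaring: 38 = c^2 + 139d^2 + 2cd√139. Since √139 ∉ Q this forces 2cd = 0. If d = 0 then √38 = c ∈ Q, contradicting 38 squarefree > 1. If c = 0 then 38 = 139d^2, so 139·38 = (139d)^2 is a perfect square in Q — but 139·38 = 5282 is not a perfect square (since 139 and 38 are distinct squarefree integers). Contradiction. Hence √38 ∉ Q(√139), so x^2 - 38 stays irreducible over Q(√139) and [Q(√139, √38) : Q(√139)] = 2. By the tower law, [Q(√139, √38) : Q] = 2 · 2 = 4.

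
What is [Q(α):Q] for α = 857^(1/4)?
[Q(α):Q] = 4

α is a root of x^4 - 857. By Eisenstein's criterion at the prime p = 857 (which divides the constant term 857 but p^2 = 734449 does not, since 857 is squarefree), x^4 - 857 is irreducible over Q. Hence [Q(α):Q] = 4.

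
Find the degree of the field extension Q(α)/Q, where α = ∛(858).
[Q(α):Q] = 3

The minimal polynomial of α is x^3 - 858, irreducible over Q since 858 is not a perfect cube (so x^3 - 858 has no rational root). Hence [Q(α):Q] = deg(m_α) = 3.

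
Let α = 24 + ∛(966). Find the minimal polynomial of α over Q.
m_α(x) = x^3 - 72x^2 + 1728x - 14790

Set β = α - 24 = ∛(966), so β^3 = 966. Then (α - 24)^3 - 966 = 0, i.e. α is a root of g(x) = (x - 24)^3 - 966 = x^3 - 72x^2 + 1728x - 14790. Since g(x) = h(x - 24) where h(x) = x^3 - 966, and h is irreducible over Q (because 966 is not a perfect cube, so h has no rational root, and a monic cubic with no rational root is irreducible), g is also irreducible (irreducibility is preserved under the substitution x → x - 24). Hence m_α(x) = x^3 - 72x^2 + 1728x - 14790.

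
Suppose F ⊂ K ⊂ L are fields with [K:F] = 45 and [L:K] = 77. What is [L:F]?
[L:F] = 3465

The tower law says that for any tower of field extensions F ⊂ K ⊂ L with finite degrees, [L:F] = [L:K] · [K:F]. Here this gives [L:F] = 77 · 45 = 3465.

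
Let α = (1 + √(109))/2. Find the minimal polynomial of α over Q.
m_α(x) = x^2 - x - 27

From 2α - 1 = √(109), squaring gives (2α - 1)^2 = 109, i.e. 4α^2 - 4α + 1 = 109, so α^2 - α + (1 - 109)/4 = 0. Since 109 ≡ 1 (mod 4), (1 - 109)/4 = -27 ∈ Z. The polynomial x^2 - x - 27 has discriminant 1 - 4·(-27) = 109, which is not a perfect square in Q (d = 109 is squarefree and ≠ 1), so x^2 - x - 27 is irreducible over Q. It is the minimal polynomial of α.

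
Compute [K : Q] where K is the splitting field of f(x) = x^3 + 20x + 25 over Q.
[K : Q] = 6

By the rational root test, any rational root of the monic integer polynomial f(x) = x^3 + 20x + 25 must be an integer dividing the constant term 25, i.e. one of ±{1, 5, 25}. Evaluating: f(1) = 46, f(-1) = 4, f(5) = 250, f(-5) = -200, f(25) = 16150, f(-25) = -16100; none is 0, so f has no rational root and is therefore irreducible over Q (a cubic with no linear factor over a field is irreducible). For an irreducible cubic, the Galois group is A_3 or S_3 according as the discriminant disc(f) = -4a^3 - 27b^2 = -4·(20)^3 - 27·(25)^2 = -48875 is or is not a square in Q. Here disc(f) = -48875 is not a perfect square in Q, so the Galois group of f over Q is not contained in A_3 and must be all of S_3. The splitting field has degree |S_3| = 6 over Q, so [K : Q] = 6.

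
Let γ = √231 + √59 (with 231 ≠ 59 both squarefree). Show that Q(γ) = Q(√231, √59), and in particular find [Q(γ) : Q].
[Q(γ) : Q] = 4 (equivalently, Q(γ) = Q(√231, √59))

Obviously Q(γ) ⊆ Q(√231, √59), and [Q(√231, √59):Q] = 4 (since 231, 59 are distinct squarefree integers > 1 with 13629 not a perfect square). To show equality we compute the minimal polynomial of γ. From γ = √231 + √59: γ^2 = 231 + 2√(13629) + 59 = 290 + 2√(13629), so γ^2 - 290 = 2√(13629); squaring, (γ^2 - 290)^2 = 4·13629, i.e. γ^4 - 580γ^2 + 84100 - 54516 = 0, i.e. γ^4 - 580γ^2 + 29584 = 0. So γ is a root of x^4 - 580x^2 + 29584. This polynomial is irreducible over Q: it has no rational root (each ±√231 ± √59 is irrational), and any factorization into two quadratics over Q would force √(13629) ∈ Q (pairing opposite roots) or √231, √59 ∈ Q (other pairings), all impossible. Hence [Q(γ):Q] = 4 = [Q(√231, √59):Q], so Q(γ) = Q(√231, √59).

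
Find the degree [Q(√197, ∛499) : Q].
[Q(√197, ∛499) : Q] = 6

Let L = Q(√197, ∛499). Since Q(√197) ⊂ L and [Q(√197):Q] = 2, the tower law gives 2 | [L:Q]. Likewise Q(∛499) ⊂ L with [Q(∛499):Q] = 3 (because 499 is not a perfect cube), so 3 | [L:Q]. As gcd(2,3) = 1, [L:Q] is divisible by 6. Conversely L is generated over Q by √197 and ∛499, so [L:Q] ≤ 2·3 = 6. Therefore [Q(√197, ∛499) : Q] = 6.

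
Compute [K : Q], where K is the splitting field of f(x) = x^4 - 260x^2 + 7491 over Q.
[K : Q] = 4

Solving the quadratic in x^2: x^2 = (260 ± √(260^2 - 4·7491))/2 = (260 ± √37636)/2 = (260 ± 194)/2, giving x^2 = 33 or x^2 = 227. So f(x) = (x^2 - 33)(x^2 - 227) and the roots of f are ±√33, ±√227. Hence the splitting field is K = Q(√33, √227). Since 33 and 227 are distinct squarefree integers > 1, their product 7491 is not a perfect square, so √227 ∉ Q(√33). By the tower law [K:Q] = [Q(√33,√227):Q(√33)] · [Q(√33):Q] = 2 · 2 = 4.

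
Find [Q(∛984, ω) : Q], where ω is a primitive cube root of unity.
[Q(∛984, ω) : Q] = 6

[Q(∛984):Q] = 3 (min poly x^3 - 984, irreducible since 984 is not a perfect cube). [Q(ω):Q] = 2 (min poly x^2 + x + 1). Since Q(∛984) ⊂ R and ω ∉ R, we have ω ∉ Q(∛984), so x^2 + x + 1 remains irreducible over Q(∛984) and [Q(∛984, ω) : Q(∛984)] = 2. By the tower law, [Q(∛984, ω) : Q] = 3 · 2 = 6. (In fact Q(∛984, ω) is the splitting field of x^3 - 984 over Q.)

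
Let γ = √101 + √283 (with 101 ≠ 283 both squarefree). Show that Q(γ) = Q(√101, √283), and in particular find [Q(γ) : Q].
[Q(γ) : Q] = 4 (equivalently, Q(γ) = Q(√101, √283))

Obviously Q(γ) ⊆ Q(√101, √283), and [Q(√101, √283):Q] = 4 (since 101, 283 are distinct squarefree integers > 1 with 28583 not a perfect square). To show equality we compute the minimal polynomial of γ. From γ = √101 + √283: γ^2 = 101 + 2√(28583) + 283 = 384 + 2√(28583), so γ^2 - 384 = 2√(28583); squaring, (γ^2 - 384)^2 = 4·28583, i.e. γ^4 - 768γ^2 + 147456 - 114332 = 0, i.e. γ^4 - 768γ^2 + 33124 = 0. So γ is a root of x^4 - 768x^2 + 33124. This polynomial is irreducible over Q: it has no rational root (each ±√101 ± √283 is irrational), and any factorization into two quadratics over Q would force √(28583) ∈ Q (pairing opposite roots) or √101, √283 ∈ Q (other pairings), all impossible. Hence [Q(γ):Q] = 4 = [Q(√101, √283):Q], so Q(γ) = Q(√101, √283).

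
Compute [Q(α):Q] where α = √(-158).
[Q(α):Q] = 2

[Q(α):Q] equals the degree of the minimal polynomial of α. Here α^2 = -158 and x^2 + 158 is irreducible (d = -158 is squarefree, ≠ 1, hence not a square), so deg(m_α) = 2. Thus [Q(α):Q] = 2.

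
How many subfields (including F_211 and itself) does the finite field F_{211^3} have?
F_{211^3} has 2 subfields

The subfields of F_{p^n} are exactly the fields F_{p^d} for d | n (each is the fixed field of the unique index-d subgroup of Gal(F_{p^n}/F_p) ≅ Z/nZ). The divisors of n = 3 are {1, 3}, giving 2 subfields: F_{211^1}, F_{211^3}.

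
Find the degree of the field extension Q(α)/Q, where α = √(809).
[Q(α):Q] = 2

[Q(α):Q] equals the degree of the minimal polynomial of α. Here α^2 = 809 and x^2 - 809 is irreducible (d = 809 is squarefree, ≠ 1, hence not a square), so deg(m_α) = 2. Thus [Q(α):Q] = 2.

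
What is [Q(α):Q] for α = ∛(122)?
[Q(α):Q] = 3

The minimal polynomial of α is x^3 - 122, irreducible over Q since 122 is not a perfect cube (so x^3 - 122 has no rational root). Hence [Q(α):Q] = deg(m_α) = 3.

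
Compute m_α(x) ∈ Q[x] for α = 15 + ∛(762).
m_α(x) = x^3 - 45x^2 + 675x - 4137

Set β = α - 15 = ∛(762), so β^3 = 762. Then (α - 15)^3 - 762 = 0, i.e. α is a root of g(x) = (x - 15)^3 - 762 = x^3 - 45x^2 + 675x - 4137. Since g(x) = h(x - 15) where h(x) = x^3 - 762, and h is irreducible over Q (because 762 is not a perfect cube, so h has no rational root, and a monic cubic with no rational root is irreducible), g is also irreducible (irreducibility is preserved under the substitution x → x - 15). Hence m_α(x) = x^3 - 45x^2 + 675x - 4137.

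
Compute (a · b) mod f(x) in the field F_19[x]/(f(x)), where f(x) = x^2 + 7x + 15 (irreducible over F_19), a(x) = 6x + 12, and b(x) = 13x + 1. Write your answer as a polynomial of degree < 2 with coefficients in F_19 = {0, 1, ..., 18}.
a · b ≡ 15x + 1 (mod f(x))

Multiply in F_19[x]: a(x)·b(x) = (6x + 12)·(13x + 1) = 2x^2 + 10x + 12. This has degree ≥ 2, so divide by f(x) over F_19: 2x^2 + 10x + 12 = (2)·(x^2 + 7x + 15) + (15x + 1). Hence a·b ≡ 15x + 1 (mod f). (F_19[x]/(f) is a field with 19^2 = 361 elements since f is irreducible of degree 2.)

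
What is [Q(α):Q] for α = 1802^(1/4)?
[Q(α):Q] = 4

α is a root of x^4 - 1802. By Eisenstein's criterion at the prime p = 2 (which divides the constant term 1802 but p^2 = 4 does not, since 1802 is squarefree), x^4 - 1802 is irreducible over Q. Hence [Q(α):Q] = 4.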